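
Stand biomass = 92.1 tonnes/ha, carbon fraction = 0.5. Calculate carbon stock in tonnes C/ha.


Formula: Carbon Stock = Biomass * Carbon Fraction
C = 92.1 t/ha * 0.5
C = 46.1 t C/ha

46.1


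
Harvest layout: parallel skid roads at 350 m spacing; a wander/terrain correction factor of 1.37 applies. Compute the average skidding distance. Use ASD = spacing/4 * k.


Formula: ASD = (spacing / 4) * correction
Uncorrected distance = spacing / 4 = 350 / 4 = 87.5 m
ASD = 87.5 * 1.37 = 120 m

120


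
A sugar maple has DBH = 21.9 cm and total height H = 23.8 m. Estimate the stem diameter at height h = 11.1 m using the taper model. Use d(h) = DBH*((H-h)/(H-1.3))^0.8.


Taper: d(h) = DBH * ((H - h) / (H - 1.3))^0.8
Numerator = H - h = 23.8 - 11.1 = 12.7 m
Denominator = H - 1.3 = 23.8 - 1.3 = 22.5 m
Ratio = 12.7 / 22.5 = 0.56444
d = 21.9 * 0.56444^0.8 = 13.9 cm

13.9


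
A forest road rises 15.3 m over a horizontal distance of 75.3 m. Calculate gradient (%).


Formula: Gradient = rise / run * 100
Gradient = 15.3 / 75.3 * 100 = 20.3%

20.3


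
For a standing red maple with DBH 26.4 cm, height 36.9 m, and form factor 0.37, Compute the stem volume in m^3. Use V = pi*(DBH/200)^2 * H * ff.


Formula: V = pi * (DBH/200)^2 * H * ff
Radius = DBH/200 = 26.4/200 = 0.132 m
Radius^2 = 0.132^2 = 0.017424 m^2
V = pi * 0.017424 * 36.9 * 0.37
V = 0.747 m^3

0.747


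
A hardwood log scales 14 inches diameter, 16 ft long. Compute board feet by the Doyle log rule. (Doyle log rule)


Doyle: BF = (D - 4)^2 * L / 16
Adjusted diameter = 14 - 4 = 10 in
(D-4)^2 = 10^2 = 100
BF = 100 * 16 / 16 = 100 BF

100


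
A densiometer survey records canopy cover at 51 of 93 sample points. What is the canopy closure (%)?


Formula: Canopy closure = covered points / total points * 100
Closure = 51 / 93 * 100
Closure = 0.5484 * 100 = 54.8%

54.8


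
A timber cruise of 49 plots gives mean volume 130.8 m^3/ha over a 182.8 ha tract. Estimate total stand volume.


Formula: Total Volume = Mean Volume per ha * Total Area
Total Volume = 130.8 m^3/ha * 182.8 ha
Total Volume = 23910 m^3

23910


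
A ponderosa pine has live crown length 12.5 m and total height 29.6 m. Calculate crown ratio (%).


Formula: Crown Ratio = (Crown Length / Total Height) * 100
CR = (12.5 m / 29.6 m) * 100
CR = 0.4223 * 100 = 42.2%

42.2


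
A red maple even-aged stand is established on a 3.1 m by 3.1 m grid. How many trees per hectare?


Formula: TPH = 10000 m^2/ha / (spacing_x * spacing_y)
Area per tree = 3.1 m * 3.1 m = 9.61 m^2
TPH = 10000 / 9.61 = 1041 trees/ha

1041


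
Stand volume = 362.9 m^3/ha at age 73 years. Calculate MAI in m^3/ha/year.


Formula: MAI = Total Volume / Stand Age
MAI = 362.9 m^3/ha / 73 years
MAI = 4.97 m^3/ha/year

4.97


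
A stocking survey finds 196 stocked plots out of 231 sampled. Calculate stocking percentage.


Formula: Stocking % = stocked plots / total plots * 100
Stocking = 196 / 231 * 100
Stocking = 0.8485 * 100 = 84.8%

84.8


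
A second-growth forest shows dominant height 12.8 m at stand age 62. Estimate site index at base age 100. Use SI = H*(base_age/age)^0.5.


Formula: SI = H_dom * (base_age / age)^0.5
Age ratio = 100 / 62 = 1.6129
sqrt(age_ratio) = 1.27
SI = 12.8 * 1.27 = 16.3 m

16.3


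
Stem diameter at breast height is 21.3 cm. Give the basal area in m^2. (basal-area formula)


Formula: BA = pi * (DBH/2)^2 / 10000  (cm^2 to m^2)
Radius = DBH/2 = 21.3/2 = 10.65 cm
BA = pi * 10.65^2 / 10000
   = 356.3273 cm^2 / 10000
   = 0.0356 m^2

0.0356


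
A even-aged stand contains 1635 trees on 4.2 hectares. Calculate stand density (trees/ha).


Formula: Stand Density = N_trees / Area_ha
Density = 1635 trees / 4.2 ha
Density = 389 trees/ha

389


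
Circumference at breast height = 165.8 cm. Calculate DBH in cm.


Formula: DBH = C / pi
DBH = 165.8 / pi
pi = 3.14159...
DBH = 52.8 cm

52.8


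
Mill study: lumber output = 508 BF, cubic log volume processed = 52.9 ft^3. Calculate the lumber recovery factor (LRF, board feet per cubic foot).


Formula: LRF = Lumber Output (BF) / Log Input (ft^3)
LRF = 508 BF / 52.9 ft^3
LRF = 9.6 BF/ft^3

9.6


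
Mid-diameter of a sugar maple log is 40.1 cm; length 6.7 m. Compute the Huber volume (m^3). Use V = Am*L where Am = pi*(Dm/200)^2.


Huber: V = Am * L,  Am = pi*(Dm/200)^2
Am = pi*(40.1/200)^2 = 0.126293 m^2
V = 0.126293*6.7 = 0.8462 m^3

0.8462


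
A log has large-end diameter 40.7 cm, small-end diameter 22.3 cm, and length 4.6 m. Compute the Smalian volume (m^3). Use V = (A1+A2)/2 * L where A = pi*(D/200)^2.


Smalian: V = (A1 + A2)/2 * L,  A = pi*(D/200)^2
A1 = pi*(40.7/200)^2 = 0.1301 m^2
A2 = pi*(22.3/200)^2 = 0.039057 m^2
V = (0.1301+0.039057)/2*4.6 = 0.3891 m^3

0.3891


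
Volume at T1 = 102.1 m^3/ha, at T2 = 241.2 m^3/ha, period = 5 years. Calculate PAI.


Formula: PAI = (V_T2 - V_T1) / (T2 - T1)
Volume increment = 241.2 - 102.1 = 139.1 m^3/ha
PAI = 139.1 / 5 = 27.82 m^3/ha/year

27.82


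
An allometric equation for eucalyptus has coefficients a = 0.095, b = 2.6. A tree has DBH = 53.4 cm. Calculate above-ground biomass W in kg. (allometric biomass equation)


Formula: W = a * DBH^b  (allometric power law)
DBH^b = 53.4^2.6 = 31017.5341
W = 0.095 * 31017.5341 = 2946.7 kg

2946.7


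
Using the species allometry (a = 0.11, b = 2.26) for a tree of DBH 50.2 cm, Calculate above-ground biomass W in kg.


Formula: W = a * DBH^b  (allometric power law)
DBH^b = 50.2^2.26 = 6975.7419
W = 0.11 * 6975.7419 = 767.3 kg

767.3


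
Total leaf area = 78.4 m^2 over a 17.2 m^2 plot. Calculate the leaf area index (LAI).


Formula: LAI = total leaf area / ground area  (dimensionless)
LAI = 78.4 m^2 / 17.2 m^2
LAI = 4.56

4.56


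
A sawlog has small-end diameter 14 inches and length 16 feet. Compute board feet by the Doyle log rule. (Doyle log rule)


Doyle: BF = (D - 4)^2 * L / 16
Adjusted diameter = 14 - 4 = 10 in
(D-4)^2 = 10^2 = 100
BF = 100 * 16 / 16 = 100 BF

100


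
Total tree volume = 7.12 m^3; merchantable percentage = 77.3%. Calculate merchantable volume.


Formula: MV = V_total * (merchantable_pct / 100)
Merchantable fraction = 77.3% / 100 = 0.773
MV = 7.12 m^3 * 0.773 = 5.504 m^3

5.504


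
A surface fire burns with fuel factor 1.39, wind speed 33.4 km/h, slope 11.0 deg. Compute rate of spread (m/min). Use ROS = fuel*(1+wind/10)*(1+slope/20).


Formula: ROS = fuel * (1 + wind/10) * (1 + slope/20)
Wind factor = 1 + 33.4/10 = 4.34
Slope factor = 1 + 11.0/20 = 1.55
ROS = 1.39 * 4.34 * 1.55 = 9.35 m/min

9.35


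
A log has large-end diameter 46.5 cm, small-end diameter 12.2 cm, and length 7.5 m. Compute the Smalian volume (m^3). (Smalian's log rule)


Smalian: V = (A1 + A2)/2 * L,  A = pi*(D/200)^2
A1 = pi*(46.5/200)^2 = 0.169823 m^2
A2 = pi*(12.2/200)^2 = 0.01169 m^2
V = (0.169823+0.01169)/2*7.5 = 0.6807 m^3

0.6807


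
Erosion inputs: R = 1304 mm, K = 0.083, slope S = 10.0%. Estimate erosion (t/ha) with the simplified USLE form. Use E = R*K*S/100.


Formula: E = R * K * S / 100  (simplified USLE)
R * K = 1304 * 0.083 = 108.232
E = 108.232 * 10.0 / 100 = 10.82 t/ha

10.82


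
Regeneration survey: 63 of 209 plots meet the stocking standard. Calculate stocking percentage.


Formula: Stocking % = stocked plots / total plots * 100
Stocking = 63 / 209 * 100
Stocking = 0.3014 * 100 = 30.1%

30.1


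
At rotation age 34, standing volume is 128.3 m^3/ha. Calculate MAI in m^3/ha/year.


Formula: MAI = Total Volume / Stand Age
MAI = 128.3 m^3/ha / 34 years
MAI = 3.77 m^3/ha/year

3.77


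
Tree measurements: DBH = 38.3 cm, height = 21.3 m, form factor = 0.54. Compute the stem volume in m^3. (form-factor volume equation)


Formula: V = pi * (DBH/200)^2 * H * ff
Radius = DBH/200 = 38.3/200 = 0.1915 m
Radius^2 = 0.1915^2 = 0.03667225 m^2
V = pi * 0.03667225 * 21.3 * 0.54
V = 1.325 m^3

1.325


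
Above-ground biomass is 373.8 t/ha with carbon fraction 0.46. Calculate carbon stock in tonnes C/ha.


Formula: Carbon Stock = Biomass * Carbon Fraction
C = 373.8 t/ha * 0.46
C = 171.9 t C/ha

171.9


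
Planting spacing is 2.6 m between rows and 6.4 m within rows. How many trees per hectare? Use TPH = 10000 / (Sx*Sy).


Formula: TPH = 10000 m^2/ha / (spacing_x * spacing_y)
Area per tree = 2.6 m * 6.4 m = 16.64 m^2
TPH = 10000 / 16.64 = 601 trees/ha

601


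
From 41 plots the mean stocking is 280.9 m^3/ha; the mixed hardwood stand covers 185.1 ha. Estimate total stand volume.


Formula: Total Volume = Mean Volume per ha * Total Area
Total Volume = 280.9 m^3/ha * 185.1 ha
Total Volume = 51995 m^3

51995


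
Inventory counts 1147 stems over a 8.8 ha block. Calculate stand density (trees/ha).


Formula: Stand Density = N_trees / Area_ha
Density = 1147 trees / 8.8 ha
Density = 130 trees/ha

130


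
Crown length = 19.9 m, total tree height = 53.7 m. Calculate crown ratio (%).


Formula: Crown Ratio = (Crown Length / Total Height) * 100
CR = (19.9 m / 53.7 m) * 100
CR = 0.3706 * 100 = 37.1%

37.1


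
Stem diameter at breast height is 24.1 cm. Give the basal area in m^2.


Formula: BA = pi * (DBH/2)^2 / 10000  (cm^2 to m^2)
Radius = DBH/2 = 24.1/2 = 12.05 cm
BA = pi * 12.05^2 / 10000
   = 456.1671 cm^2 / 10000
   = 0.0456 m^2

0.0456


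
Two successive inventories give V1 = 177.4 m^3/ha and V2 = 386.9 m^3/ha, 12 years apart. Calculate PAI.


Formula: PAI = (V_T2 - V_T1) / (T2 - T1)
Volume increment = 386.9 - 177.4 = 209.5 m^3/ha
PAI = 209.5 / 12 = 17.46 m^3/ha/year

17.46


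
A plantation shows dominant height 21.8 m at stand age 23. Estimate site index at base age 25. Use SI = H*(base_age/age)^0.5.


Formula: SI = H_dom * (base_age / age)^0.5
Age ratio = 25 / 23 = 1.08696
sqrt(age_ratio) = 1.04257
SI = 21.8 * 1.04257 = 22.7 m

22.7


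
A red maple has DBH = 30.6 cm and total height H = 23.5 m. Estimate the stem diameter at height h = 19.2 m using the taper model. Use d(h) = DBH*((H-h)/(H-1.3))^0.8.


Taper: d(h) = DBH * ((H - h) / (H - 1.3))^0.8
Numerator = H - h = 23.5 - 19.2 = 4.3 m
Denominator = H - 1.3 = 23.5 - 1.3 = 22.2 m
Ratio = 4.3 / 22.2 = 0.19369
d = 30.6 * 0.19369^0.8 = 8.2 cm

8.2


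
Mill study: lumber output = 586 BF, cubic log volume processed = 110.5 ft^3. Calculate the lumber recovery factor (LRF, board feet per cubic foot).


Formula: LRF = Lumber Output (BF) / Log Input (ft^3)
LRF = 586 BF / 110.5 ft^3
LRF = 5.3 BF/ft^3

5.3


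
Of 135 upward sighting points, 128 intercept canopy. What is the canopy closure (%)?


Formula: Canopy closure = covered points / total points * 100
Closure = 128 / 135 * 100
Closure = 0.9481 * 100 = 94.8%

94.8


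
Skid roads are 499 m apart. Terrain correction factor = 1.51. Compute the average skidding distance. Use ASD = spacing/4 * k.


Formula: ASD = (spacing / 4) * correction
Uncorrected distance = spacing / 4 = 499 / 4 = 124.75 m
ASD = 124.75 * 1.51 = 188 m

188


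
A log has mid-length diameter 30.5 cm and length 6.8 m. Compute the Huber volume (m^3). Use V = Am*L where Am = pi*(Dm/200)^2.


Huber: V = Am * L,  Am = pi*(Dm/200)^2
Am = pi*(30.5/200)^2 = 0.073062 m^2
V = 0.073062*6.8 = 0.4968 m^3

0.4968


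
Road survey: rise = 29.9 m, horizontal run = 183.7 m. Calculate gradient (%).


Formula: Gradient = rise / run * 100
Gradient = 29.9 / 183.7 * 100 = 16.3%

16.3


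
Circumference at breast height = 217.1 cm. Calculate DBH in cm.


Formula: DBH = C / pi
DBH = 217.1 / pi
pi = 3.14159...
DBH = 69.1 cm

69.1


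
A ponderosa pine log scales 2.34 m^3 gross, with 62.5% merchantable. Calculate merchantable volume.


Formula: MV = V_total * (merchantable_pct / 100)
Merchantable fraction = 62.5% / 100 = 0.625
MV = 2.34 m^3 * 0.625 = 1.463 m^3

1.463


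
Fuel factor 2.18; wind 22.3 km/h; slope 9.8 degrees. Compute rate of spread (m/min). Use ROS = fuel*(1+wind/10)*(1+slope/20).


Formula: ROS = fuel * (1 + wind/10) * (1 + slope/20)
Wind factor = 1 + 22.3/10 = 3.23
Slope factor = 1 + 9.8/20 = 1.49
ROS = 2.18 * 3.23 * 1.49 = 10.49 m/min

10.49


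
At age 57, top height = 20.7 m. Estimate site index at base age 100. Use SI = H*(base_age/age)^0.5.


Formula: SI = H_dom * (base_age / age)^0.5
Age ratio = 100 / 57 = 1.75439
sqrt(age_ratio) = 1.32453
SI = 20.7 * 1.32453 = 27.4 m

27.4


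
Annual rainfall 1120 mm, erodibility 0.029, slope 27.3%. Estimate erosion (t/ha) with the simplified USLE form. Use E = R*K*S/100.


Formula: E = R * K * S / 100  (simplified USLE)
R * K = 1120 * 0.029 = 32.48
E = 32.48 * 27.3 / 100 = 8.87 t/ha

8.87


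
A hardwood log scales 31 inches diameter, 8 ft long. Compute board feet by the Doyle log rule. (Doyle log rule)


Doyle: BF = (D - 4)^2 * L / 16
Adjusted diameter = 31 - 4 = 27 in
(D-4)^2 = 27^2 = 729
BF = 729 * 8 / 16 = 365 BF

365


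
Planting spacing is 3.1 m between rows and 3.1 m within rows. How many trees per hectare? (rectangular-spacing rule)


Formula: TPH = 10000 m^2/ha / (spacing_x * spacing_y)
Area per tree = 3.1 m * 3.1 m = 9.61 m^2
TPH = 10000 / 9.61 = 1041 trees/ha

1041


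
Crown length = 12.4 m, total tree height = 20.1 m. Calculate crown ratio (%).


Formula: Crown Ratio = (Crown Length / Total Height) * 100
CR = (12.4 m / 20.1 m) * 100
CR = 0.6169 * 100 = 61.7%

61.7


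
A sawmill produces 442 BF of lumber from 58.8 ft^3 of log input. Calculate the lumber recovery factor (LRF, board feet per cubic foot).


Formula: LRF = Lumber Output (BF) / Log Input (ft^3)
LRF = 442 BF / 58.8 ft^3
LRF = 7.52 BF/ft^3

7.52


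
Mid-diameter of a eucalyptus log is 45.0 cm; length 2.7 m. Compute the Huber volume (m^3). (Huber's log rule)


Huber: V = Am * L,  Am = pi*(Dm/200)^2
Am = pi*(45.0/200)^2 = 0.159043 m^2
V = 0.159043*2.7 = 0.4294 m^3

0.4294


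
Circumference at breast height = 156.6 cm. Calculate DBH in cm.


Formula: DBH = C / pi
DBH = 156.6 / pi
pi = 3.14159...
DBH = 49.8 cm

49.8


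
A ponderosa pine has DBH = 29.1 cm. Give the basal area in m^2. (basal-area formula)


Formula: BA = pi * (DBH/2)^2 / 10000  (cm^2 to m^2)
Radius = DBH/2 = 29.1/2 = 14.55 cm
BA = pi * 14.55^2 / 10000
   = 665.083 cm^2 / 10000
   = 0.0665 m^2

0.0665


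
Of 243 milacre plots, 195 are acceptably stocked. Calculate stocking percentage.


Formula: Stocking % = stocked plots / total plots * 100
Stocking = 195 / 243 * 100
Stocking = 0.8025 * 100 = 80.2%

80.2


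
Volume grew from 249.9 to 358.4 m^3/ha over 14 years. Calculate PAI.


Formula: PAI = (V_T2 - V_T1) / (T2 - T1)
Volume increment = 358.4 - 249.9 = 108.5 m^3/ha
PAI = 108.5 / 14 = 7.75 m^3/ha/year

7.75


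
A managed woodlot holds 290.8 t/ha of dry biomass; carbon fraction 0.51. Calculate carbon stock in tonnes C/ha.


Formula: Carbon Stock = Biomass * Carbon Fraction
C = 290.8 t/ha * 0.51
C = 148.3 t C/ha

148.3


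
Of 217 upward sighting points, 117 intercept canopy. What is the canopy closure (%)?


Formula: Canopy closure = covered points / total points * 100
Closure = 117 / 217 * 100
Closure = 0.5392 * 100 = 53.9%

53.9


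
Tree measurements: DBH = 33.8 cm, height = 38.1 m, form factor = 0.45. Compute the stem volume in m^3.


Formula: V = pi * (DBH/200)^2 * H * ff
Radius = DBH/200 = 33.8/200 = 0.169 m
Radius^2 = 0.169^2 = 0.028561 m^2
V = pi * 0.028561 * 38.1 * 0.45
V = 1.538 m^3

1.538


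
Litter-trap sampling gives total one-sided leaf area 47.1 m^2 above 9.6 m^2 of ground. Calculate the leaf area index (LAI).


Formula: LAI = total leaf area / ground area  (dimensionless)
LAI = 47.1 m^2 / 9.6 m^2
LAI = 4.91

4.91


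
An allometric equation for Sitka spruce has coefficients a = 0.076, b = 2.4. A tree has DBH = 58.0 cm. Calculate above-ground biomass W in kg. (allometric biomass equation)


Formula: W = a * DBH^b  (allometric power law)
DBH^b = 58.0^2.4 = 17069.7509
W = 0.076 * 17069.7509 = 1297.3 kg

1297.3


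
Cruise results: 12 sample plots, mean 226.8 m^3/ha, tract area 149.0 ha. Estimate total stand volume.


Formula: Total Volume = Mean Volume per ha * Total Area
Total Volume = 226.8 m^3/ha * 149.0 ha
Total Volume = 33793 m^3

33793


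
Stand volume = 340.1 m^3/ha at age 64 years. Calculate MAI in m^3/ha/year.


Formula: MAI = Total Volume / Stand Age
MAI = 340.1 m^3/ha / 64 years
MAI = 5.31 m^3/ha/year

5.31


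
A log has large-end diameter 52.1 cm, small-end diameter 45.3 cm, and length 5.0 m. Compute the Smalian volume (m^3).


Smalian: V = (A1 + A2)/2 * L,  A = pi*(D/200)^2
A1 = pi*(52.1/200)^2 = 0.213189 m^2
A2 = pi*(45.3/200)^2 = 0.161171 m^2
V = (0.213189+0.161171)/2*5.0 = 0.9359 m^3

0.9359


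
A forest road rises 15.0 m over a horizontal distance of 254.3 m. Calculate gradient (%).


Formula: Gradient = rise / run * 100
Gradient = 15.0 / 254.3 * 100 = 5.9%

5.9


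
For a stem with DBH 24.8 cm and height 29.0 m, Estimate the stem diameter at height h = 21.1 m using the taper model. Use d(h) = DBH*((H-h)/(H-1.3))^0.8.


Taper: d(h) = DBH * ((H - h) / (H - 1.3))^0.8
Numerator = H - h = 29.0 - 21.1 = 7.9 m
Denominator = H - 1.3 = 29.0 - 1.3 = 27.7 m
Ratio = 7.9 / 27.7 = 0.2852
d = 24.8 * 0.2852^0.8 = 9.1 cm

9.1


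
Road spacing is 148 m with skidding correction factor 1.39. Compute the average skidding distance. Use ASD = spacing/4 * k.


Formula: ASD = (spacing / 4) * correction
Uncorrected distance = spacing / 4 = 148 / 4 = 37 m
ASD = 37 * 1.39 = 51 m

51


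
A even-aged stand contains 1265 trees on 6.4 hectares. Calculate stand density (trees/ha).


Formula: Stand Density = N_trees / Area_ha
Density = 1265 trees / 6.4 ha
Density = 198 trees/ha

198


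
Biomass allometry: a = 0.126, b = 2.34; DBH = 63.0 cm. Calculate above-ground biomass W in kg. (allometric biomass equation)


Formula: W = a * DBH^b  (allometric power law)
DBH^b = 63.0^2.34 = 16235.1717
W = 0.126 * 16235.1717 = 2045.6 kg

2045.6


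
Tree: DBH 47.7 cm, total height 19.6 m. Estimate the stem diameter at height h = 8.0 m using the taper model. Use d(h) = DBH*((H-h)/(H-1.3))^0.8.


Taper: d(h) = DBH * ((H - h) / (H - 1.3))^0.8
Numerator = H - h = 19.6 - 8.0 = 11.6 m
Denominator = H - 1.3 = 19.6 - 1.3 = 18.3 m
Ratio = 11.6 / 18.3 = 0.63388
d = 47.7 * 0.63388^0.8 = 33.1 cm

33.1


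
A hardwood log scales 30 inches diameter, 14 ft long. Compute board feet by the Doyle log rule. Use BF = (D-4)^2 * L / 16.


Doyle: BF = (D - 4)^2 * L / 16
Adjusted diameter = 30 - 4 = 26 in
(D-4)^2 = 26^2 = 676
BF = 676 * 14 / 16 = 592 BF

592


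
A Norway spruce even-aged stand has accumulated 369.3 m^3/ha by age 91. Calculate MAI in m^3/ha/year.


Formula: MAI = Total Volume / Stand Age
MAI = 369.3 m^3/ha / 91 years
MAI = 4.06 m^3/ha/year

4.06


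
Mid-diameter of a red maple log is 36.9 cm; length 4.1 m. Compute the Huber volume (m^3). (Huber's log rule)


Huber: V = Am * L,  Am = pi*(Dm/200)^2
Am = pi*(36.9/200)^2 = 0.106941 m^2
V = 0.106941*4.1 = 0.4385 m^3

0.4385


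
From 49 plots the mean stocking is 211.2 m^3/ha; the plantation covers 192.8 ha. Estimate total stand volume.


Formula: Total Volume = Mean Volume per ha * Total Area
Total Volume = 211.2 m^3/ha * 192.8 ha
Total Volume = 40719 m^3

40719


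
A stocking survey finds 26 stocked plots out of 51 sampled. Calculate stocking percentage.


Formula: Stocking % = stocked plots / total plots * 100
Stocking = 26 / 51 * 100
Stocking = 0.5098 * 100 = 51.0%

51.0


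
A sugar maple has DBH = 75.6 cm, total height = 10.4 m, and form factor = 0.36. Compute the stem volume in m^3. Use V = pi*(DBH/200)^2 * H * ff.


Formula: V = pi * (DBH/200)^2 * H * ff
Radius = DBH/200 = 75.6/200 = 0.378 m
Radius^2 = 0.378^2 = 0.142884 m^2
V = pi * 0.142884 * 10.4 * 0.36
V = 1.681 m^3

1.681


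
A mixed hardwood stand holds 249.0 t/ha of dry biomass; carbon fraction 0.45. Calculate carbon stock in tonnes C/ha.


Formula: Carbon Stock = Biomass * Carbon Fraction
C = 249.0 t/ha * 0.45
C = 112.1 t C/ha

112.1


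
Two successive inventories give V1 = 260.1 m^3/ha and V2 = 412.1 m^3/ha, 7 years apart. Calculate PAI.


Formula: PAI = (V_T2 - V_T1) / (T2 - T1)
Volume increment = 412.1 - 260.1 = 152.0 m^3/ha
PAI = 152.0 / 7 = 21.71 m^3/ha/year

21.71


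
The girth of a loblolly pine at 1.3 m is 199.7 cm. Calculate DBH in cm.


Formula: DBH = C / pi
DBH = 199.7 / pi
pi = 3.14159...
DBH = 63.6 cm

63.6


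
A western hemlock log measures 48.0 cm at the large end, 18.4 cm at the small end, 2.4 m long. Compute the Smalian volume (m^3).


Smalian: V = (A1 + A2)/2 * L,  A = pi*(D/200)^2
A1 = pi*(48.0/200)^2 = 0.180956 m^2
A2 = pi*(18.4/200)^2 = 0.02659 m^2
V = (0.180956+0.02659)/2*2.4 = 0.2491 m^3

0.2491


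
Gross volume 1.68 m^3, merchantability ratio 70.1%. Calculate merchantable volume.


Formula: MV = V_total * (merchantable_pct / 100)
Merchantable fraction = 70.1% / 100 = 0.701
MV = 1.68 m^3 * 0.701 = 1.178 m^3

1.178


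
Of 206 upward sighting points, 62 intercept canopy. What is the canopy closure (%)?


Formula: Canopy closure = covered points / total points * 100
Closure = 62 / 206 * 100
Closure = 0.301 * 100 = 30.1%

30.1


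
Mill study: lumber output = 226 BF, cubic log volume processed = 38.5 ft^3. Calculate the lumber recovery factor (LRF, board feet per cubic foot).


Formula: LRF = Lumber Output (BF) / Log Input (ft^3)
LRF = 226 BF / 38.5 ft^3
LRF = 5.87 BF/ft^3

5.87


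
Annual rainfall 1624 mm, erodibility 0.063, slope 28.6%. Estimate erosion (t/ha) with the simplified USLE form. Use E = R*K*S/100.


Formula: E = R * K * S / 100  (simplified USLE)
R * K = 1624 * 0.063 = 102.312
E = 102.312 * 28.6 / 100 = 29.26 t/ha

29.26


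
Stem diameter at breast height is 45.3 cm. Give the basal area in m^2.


Formula: BA = pi * (DBH/2)^2 / 10000  (cm^2 to m^2)
Radius = DBH/2 = 45.3/2 = 22.65 cm
BA = pi * 22.65^2 / 10000
   = 1611.7077 cm^2 / 10000
   = 0.1612 m^2

0.1612


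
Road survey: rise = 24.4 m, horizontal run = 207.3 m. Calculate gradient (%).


Formula: Gradient = rise / run * 100
Gradient = 24.4 / 207.3 * 100 = 11.8%

11.8


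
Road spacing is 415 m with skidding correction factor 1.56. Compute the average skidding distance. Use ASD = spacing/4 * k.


Formula: ASD = (spacing / 4) * correction
Uncorrected distance = spacing / 4 = 415 / 4 = 103.75 m
ASD = 103.75 * 1.56 = 162 m

162


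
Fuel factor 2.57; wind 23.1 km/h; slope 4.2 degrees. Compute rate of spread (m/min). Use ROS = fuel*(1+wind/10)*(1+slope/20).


Formula: ROS = fuel * (1 + wind/10) * (1 + slope/20)
Wind factor = 1 + 23.1/10 = 3.31
Slope factor = 1 + 4.2/20 = 1.21
ROS = 2.57 * 3.31 * 1.21 = 10.29 m/min

10.29


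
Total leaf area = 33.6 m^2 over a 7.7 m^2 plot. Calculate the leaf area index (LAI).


Formula: LAI = total leaf area / ground area  (dimensionless)
LAI = 33.6 m^2 / 7.7 m^2
LAI = 4.36

4.36


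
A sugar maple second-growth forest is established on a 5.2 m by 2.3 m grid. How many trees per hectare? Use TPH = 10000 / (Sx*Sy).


Formula: TPH = 10000 m^2/ha / (spacing_x * spacing_y)
Area per tree = 5.2 m * 2.3 m = 11.96 m^2
TPH = 10000 / 11.96 = 836 trees/ha

836


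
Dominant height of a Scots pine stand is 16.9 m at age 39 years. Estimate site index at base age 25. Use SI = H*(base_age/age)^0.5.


Formula: SI = H_dom * (base_age / age)^0.5
Age ratio = 25 / 39 = 0.64103
sqrt(age_ratio) = 0.80064
SI = 16.9 * 0.80064 = 13.5 m

13.5


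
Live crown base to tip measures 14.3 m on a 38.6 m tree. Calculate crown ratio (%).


Formula: Crown Ratio = (Crown Length / Total Height) * 100
CR = (14.3 m / 38.6 m) * 100
CR = 0.3705 * 100 = 37.0%

37.0


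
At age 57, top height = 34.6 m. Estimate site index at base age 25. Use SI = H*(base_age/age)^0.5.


Formula: SI = H_dom * (base_age / age)^0.5
Age ratio = 25 / 57 = 0.4386
sqrt(age_ratio) = 0.66227
SI = 34.6 * 0.66227 = 22.9 m

22.9


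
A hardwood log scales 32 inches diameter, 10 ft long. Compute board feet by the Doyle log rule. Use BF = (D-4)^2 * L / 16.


Doyle: BF = (D - 4)^2 * L / 16
Adjusted diameter = 32 - 4 = 28 in
(D-4)^2 = 28^2 = 784
BF = 784 * 10 / 16 = 490 BF

490


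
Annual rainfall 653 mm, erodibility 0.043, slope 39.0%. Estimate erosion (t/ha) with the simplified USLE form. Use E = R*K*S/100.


Formula: E = R * K * S / 100  (simplified USLE)
R * K = 653 * 0.043 = 28.079
E = 28.079 * 39.0 / 100 = 10.95 t/ha

10.95


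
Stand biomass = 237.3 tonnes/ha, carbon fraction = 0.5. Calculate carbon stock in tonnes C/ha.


Formula: Carbon Stock = Biomass * Carbon Fraction
C = 237.3 t/ha * 0.5
C = 118.7 t C/ha

118.7


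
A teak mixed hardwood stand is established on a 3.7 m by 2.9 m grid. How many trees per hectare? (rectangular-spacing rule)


Formula: TPH = 10000 m^2/ha / (spacing_x * spacing_y)
Area per tree = 3.7 m * 2.9 m = 10.73 m^2
TPH = 10000 / 10.73 = 932 trees/ha

932


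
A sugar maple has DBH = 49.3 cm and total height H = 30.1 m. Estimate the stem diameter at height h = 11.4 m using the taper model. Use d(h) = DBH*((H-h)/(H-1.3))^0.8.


Taper: d(h) = DBH * ((H - h) / (H - 1.3))^0.8
Numerator = H - h = 30.1 - 11.4 = 18.7 m
Denominator = H - 1.3 = 30.1 - 1.3 = 28.8 m
Ratio = 18.7 / 28.8 = 0.64931
d = 49.3 * 0.64931^0.8 = 34.9 cm

34.9


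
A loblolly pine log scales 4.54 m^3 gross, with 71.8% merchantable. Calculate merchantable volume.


Formula: MV = V_total * (merchantable_pct / 100)
Merchantable fraction = 71.8% / 100 = 0.718
MV = 4.54 m^3 * 0.718 = 3.26 m^3

3.26


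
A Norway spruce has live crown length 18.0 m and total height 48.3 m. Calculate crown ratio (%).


Formula: Crown Ratio = (Crown Length / Total Height) * 100
CR = (18.0 m / 48.3 m) * 100
CR = 0.3727 * 100 = 37.3%

37.3


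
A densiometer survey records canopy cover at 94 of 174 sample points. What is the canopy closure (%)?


Formula: Canopy closure = covered points / total points * 100
Closure = 94 / 174 * 100
Closure = 0.5402 * 100 = 54.0%

54.0


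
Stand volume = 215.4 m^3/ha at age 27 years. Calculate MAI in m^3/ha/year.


Formula: MAI = Total Volume / Stand Age
MAI = 215.4 m^3/ha / 27 years
MAI = 7.98 m^3/ha/year

7.98


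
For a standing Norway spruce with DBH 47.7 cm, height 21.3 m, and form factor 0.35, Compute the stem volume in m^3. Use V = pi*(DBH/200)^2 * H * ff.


Formula: V = pi * (DBH/200)^2 * H * ff
Radius = DBH/200 = 47.7/200 = 0.2385 m
Radius^2 = 0.2385^2 = 0.05688225 m^2
V = pi * 0.05688225 * 21.3 * 0.35
V = 1.332 m^3

1.332


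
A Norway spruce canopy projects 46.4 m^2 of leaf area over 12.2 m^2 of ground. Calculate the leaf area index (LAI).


Formula: LAI = total leaf area / ground area  (dimensionless)
LAI = 46.4 m^2 / 12.2 m^2
LAI = 3.8

3.8


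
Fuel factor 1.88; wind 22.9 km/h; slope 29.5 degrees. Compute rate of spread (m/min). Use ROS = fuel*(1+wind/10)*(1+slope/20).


Formula: ROS = fuel * (1 + wind/10) * (1 + slope/20)
Wind factor = 1 + 22.9/10 = 3.29
Slope factor = 1 + 29.5/20 = 2.475
ROS = 1.88 * 3.29 * 2.475 = 15.31 m/min

15.31


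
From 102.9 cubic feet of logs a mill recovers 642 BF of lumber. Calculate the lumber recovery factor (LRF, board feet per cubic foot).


Formula: LRF = Lumber Output (BF) / Log Input (ft^3)
LRF = 642 BF / 102.9 ft^3
LRF = 6.24 BF/ft^3

6.24


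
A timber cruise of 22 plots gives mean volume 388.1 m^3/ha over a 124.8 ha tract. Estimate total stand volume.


Formula: Total Volume = Mean Volume per ha * Total Area
Total Volume = 388.1 m^3/ha * 124.8 ha
Total Volume = 48435 m^3

48435


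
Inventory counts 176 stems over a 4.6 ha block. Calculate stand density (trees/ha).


Formula: Stand Density = N_trees / Area_ha
Density = 176 trees / 4.6 ha
Density = 38 trees/ha

38


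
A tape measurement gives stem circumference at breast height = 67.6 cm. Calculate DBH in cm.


Formula: DBH = C / pi
DBH = 67.6 / pi
pi = 3.14159...
DBH = 21.5 cm

21.5


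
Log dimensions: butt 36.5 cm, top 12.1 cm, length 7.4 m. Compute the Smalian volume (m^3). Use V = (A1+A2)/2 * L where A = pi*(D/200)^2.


Smalian: V = (A1 + A2)/2 * L,  A = pi*(D/200)^2
A1 = pi*(36.5/200)^2 = 0.104635 m^2
A2 = pi*(12.1/200)^2 = 0.011499 m^2
V = (0.104635+0.011499)/2*7.4 = 0.4297 m^3

0.4297


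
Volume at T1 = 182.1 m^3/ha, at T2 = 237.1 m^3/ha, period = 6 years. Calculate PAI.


Formula: PAI = (V_T2 - V_T1) / (T2 - T1)
Volume increment = 237.1 - 182.1 = 55.0 m^3/ha
PAI = 55.0 / 6 = 9.17 m^3/ha/year

9.17


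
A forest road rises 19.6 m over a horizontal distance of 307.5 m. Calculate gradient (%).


Formula: Gradient = rise / run * 100
Gradient = 19.6 / 307.5 * 100 = 6.4%

6.4


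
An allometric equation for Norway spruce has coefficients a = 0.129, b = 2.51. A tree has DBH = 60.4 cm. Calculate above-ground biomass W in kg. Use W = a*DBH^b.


Formula: W = a * DBH^b  (allometric power law)
DBH^b = 60.4^2.51 = 29539.4712
W = 0.129 * 29539.4712 = 3810.6 kg

3810.6


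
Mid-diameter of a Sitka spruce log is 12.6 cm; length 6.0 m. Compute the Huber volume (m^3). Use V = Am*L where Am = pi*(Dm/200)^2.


Huber: V = Am * L,  Am = pi*(Dm/200)^2
Am = pi*(12.6/200)^2 = 0.012469 m^2
V = 0.012469*6.0 = 0.0748 m^3

0.0748


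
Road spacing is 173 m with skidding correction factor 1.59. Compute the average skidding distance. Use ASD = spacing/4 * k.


Formula: ASD = (spacing / 4) * correction
Uncorrected distance = spacing / 4 = 173 / 4 = 43.25 m
ASD = 43.25 * 1.59 = 69 m

69


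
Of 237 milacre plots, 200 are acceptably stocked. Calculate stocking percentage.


Formula: Stocking % = stocked plots / total plots * 100
Stocking = 200 / 237 * 100
Stocking = 0.8439 * 100 = 84.4%

84.4


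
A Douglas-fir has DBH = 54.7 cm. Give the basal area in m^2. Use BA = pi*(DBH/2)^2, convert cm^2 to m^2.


Formula: BA = pi * (DBH/2)^2 / 10000  (cm^2 to m^2)
Radius = DBH/2 = 54.7/2 = 27.35 cm
BA = pi * 27.35^2 / 10000
   = 2349.982 cm^2 / 10000
   = 0.235 m^2

0.235


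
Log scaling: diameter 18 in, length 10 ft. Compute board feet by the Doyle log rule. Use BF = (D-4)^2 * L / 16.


Doyle: BF = (D - 4)^2 * L / 16
Adjusted diameter = 18 - 4 = 14 in
(D-4)^2 = 14^2 = 196
BF = 196 * 10 / 16 = 123 BF

123


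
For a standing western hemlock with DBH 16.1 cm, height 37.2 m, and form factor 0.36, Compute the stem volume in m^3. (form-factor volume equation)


Formula: V = pi * (DBH/200)^2 * H * ff
Radius = DBH/200 = 16.1/200 = 0.0805 m
Radius^2 = 0.0805^2 = 0.00648025 m^2
V = pi * 0.00648025 * 37.2 * 0.36
V = 0.273 m^3

0.273


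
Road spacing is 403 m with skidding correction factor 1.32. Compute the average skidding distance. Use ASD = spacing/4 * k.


Formula: ASD = (spacing / 4) * correction
Uncorrected distance = spacing / 4 = 403 / 4 = 100.75 m
ASD = 100.75 * 1.32 = 133 m

133


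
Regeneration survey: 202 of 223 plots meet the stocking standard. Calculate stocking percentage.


Formula: Stocking % = stocked plots / total plots * 100
Stocking = 202 / 223 * 100
Stocking = 0.9058 * 100 = 90.6%

90.6


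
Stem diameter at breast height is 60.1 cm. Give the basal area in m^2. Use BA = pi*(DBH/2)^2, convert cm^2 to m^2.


Formula: BA = pi * (DBH/2)^2 / 10000  (cm^2 to m^2)
Radius = DBH/2 = 60.1/2 = 30.05 cm
BA = pi * 30.05^2 / 10000
   = 2836.866 cm^2 / 10000
   = 0.2837 m^2

0.2837


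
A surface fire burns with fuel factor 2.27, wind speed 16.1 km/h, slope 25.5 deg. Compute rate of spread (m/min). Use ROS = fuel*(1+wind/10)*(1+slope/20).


Formula: ROS = fuel * (1 + wind/10) * (1 + slope/20)
Wind factor = 1 + 16.1/10 = 2.61
Slope factor = 1 + 25.5/20 = 2.275
ROS = 2.27 * 2.61 * 2.275 = 13.48 m/min

13.48


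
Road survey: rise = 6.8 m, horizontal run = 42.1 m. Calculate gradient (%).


Formula: Gradient = rise / run * 100
Gradient = 6.8 / 42.1 * 100 = 16.2%

16.2


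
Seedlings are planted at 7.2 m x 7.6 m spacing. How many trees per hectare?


Formula: TPH = 10000 m^2/ha / (spacing_x * spacing_y)
Area per tree = 7.2 m * 7.6 m = 54.72 m^2
TPH = 10000 / 54.72 = 183 trees/ha

183


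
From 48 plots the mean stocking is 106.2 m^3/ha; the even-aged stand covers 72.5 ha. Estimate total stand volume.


Formula: Total Volume = Mean Volume per ha * Total Area
Total Volume = 106.2 m^3/ha * 72.5 ha
Total Volume = 7700 m^3

7700


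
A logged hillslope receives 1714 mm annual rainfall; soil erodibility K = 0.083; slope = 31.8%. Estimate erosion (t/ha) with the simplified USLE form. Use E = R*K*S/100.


Formula: E = R * K * S / 100  (simplified USLE)
R * K = 1714 * 0.083 = 142.262
E = 142.262 * 31.8 / 100 = 45.24 t/ha

45.24


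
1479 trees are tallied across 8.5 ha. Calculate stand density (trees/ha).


Formula: Stand Density = N_trees / Area_ha
Density = 1479 trees / 8.5 ha
Density = 174 trees/ha

174


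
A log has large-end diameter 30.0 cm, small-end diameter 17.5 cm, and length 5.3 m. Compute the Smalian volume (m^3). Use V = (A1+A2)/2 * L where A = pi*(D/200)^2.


Smalian: V = (A1 + A2)/2 * L,  A = pi*(D/200)^2
A1 = pi*(30.0/200)^2 = 0.070686 m^2
A2 = pi*(17.5/200)^2 = 0.024053 m^2
V = (0.070686+0.024053)/2*5.3 = 0.2511 m^3

0.2511


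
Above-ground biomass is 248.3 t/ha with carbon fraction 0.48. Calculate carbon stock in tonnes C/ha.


Formula: Carbon Stock = Biomass * Carbon Fraction
C = 248.3 t/ha * 0.48
C = 119.2 t C/ha

119.2


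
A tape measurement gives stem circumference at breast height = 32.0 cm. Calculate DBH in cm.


Formula: DBH = C / pi
DBH = 32.0 / pi
pi = 3.14159...
DBH = 10.2 cm

10.2


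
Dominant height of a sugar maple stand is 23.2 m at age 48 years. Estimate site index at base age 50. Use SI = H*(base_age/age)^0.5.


Formula: SI = H_dom * (base_age / age)^0.5
Age ratio = 50 / 48 = 1.04167
sqrt(age_ratio) = 1.02062
SI = 23.2 * 1.02062 = 23.7 m

23.7


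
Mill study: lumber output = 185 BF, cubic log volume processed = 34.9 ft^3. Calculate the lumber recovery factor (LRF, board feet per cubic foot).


Formula: LRF = Lumber Output (BF) / Log Input (ft^3)
LRF = 185 BF / 34.9 ft^3
LRF = 5.3 BF/ft^3

5.3


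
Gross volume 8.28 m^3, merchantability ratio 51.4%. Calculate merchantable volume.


Formula: MV = V_total * (merchantable_pct / 100)
Merchantable fraction = 51.4% / 100 = 0.514
MV = 8.28 m^3 * 0.514 = 4.256 m^3

4.256


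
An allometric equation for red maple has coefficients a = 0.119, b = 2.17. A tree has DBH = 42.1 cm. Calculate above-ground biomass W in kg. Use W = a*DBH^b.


Formula: W = a * DBH^b  (allometric power law)
DBH^b = 42.1^2.17 = 3347.2808
W = 0.119 * 3347.2808 = 398.3 kg

398.3


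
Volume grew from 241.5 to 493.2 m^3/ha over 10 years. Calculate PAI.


Formula: PAI = (V_T2 - V_T1) / (T2 - T1)
Volume increment = 493.2 - 241.5 = 251.7 m^3/ha
PAI = 251.7 / 10 = 25.17 m^3/ha/year

25.17


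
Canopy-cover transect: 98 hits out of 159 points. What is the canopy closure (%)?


Formula: Canopy closure = covered points / total points * 100
Closure = 98 / 159 * 100
Closure = 0.6164 * 100 = 61.6%

61.6


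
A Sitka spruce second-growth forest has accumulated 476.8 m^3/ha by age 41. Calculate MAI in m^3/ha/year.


Formula: MAI = Total Volume / Stand Age
MAI = 476.8 m^3/ha / 41 years
MAI = 11.63 m^3/ha/year

11.63


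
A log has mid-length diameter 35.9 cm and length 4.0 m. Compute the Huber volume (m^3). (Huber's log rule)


Huber: V = Am * L,  Am = pi*(Dm/200)^2
Am = pi*(35.9/200)^2 = 0.101223 m^2
V = 0.101223*4.0 = 0.4049 m^3

0.4049


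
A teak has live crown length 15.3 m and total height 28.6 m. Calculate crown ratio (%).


Formula: Crown Ratio = (Crown Length / Total Height) * 100
CR = (15.3 m / 28.6 m) * 100
CR = 0.535 * 100 = 53.5%

53.5


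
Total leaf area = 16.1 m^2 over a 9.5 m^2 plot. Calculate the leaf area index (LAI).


Formula: LAI = total leaf area / ground area  (dimensionless)
LAI = 16.1 m^2 / 9.5 m^2
LAI = 1.69

1.69


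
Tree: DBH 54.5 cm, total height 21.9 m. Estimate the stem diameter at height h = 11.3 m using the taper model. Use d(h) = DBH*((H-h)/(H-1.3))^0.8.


Taper: d(h) = DBH * ((H - h) / (H - 1.3))^0.8
Numerator = H - h = 21.9 - 11.3 = 10.6 m
Denominator = H - 1.3 = 21.9 - 1.3 = 20.6 m
Ratio = 10.6 / 20.6 = 0.51456
d = 54.5 * 0.51456^0.8 = 32.0 cm

32.0


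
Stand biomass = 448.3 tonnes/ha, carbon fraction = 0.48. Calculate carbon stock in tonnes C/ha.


Formula: Carbon Stock = Biomass * Carbon Fraction
C = 448.3 t/ha * 0.48
C = 215.2 t C/ha

215.2


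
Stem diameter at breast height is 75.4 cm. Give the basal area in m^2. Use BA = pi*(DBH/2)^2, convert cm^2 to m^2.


Formula: BA = pi * (DBH/2)^2 / 10000  (cm^2 to m^2)
Radius = DBH/2 = 75.4/2 = 37.7 cm
BA = pi * 37.7^2 / 10000
   = 4465.1142 cm^2 / 10000
   = 0.4465 m^2

0.4465


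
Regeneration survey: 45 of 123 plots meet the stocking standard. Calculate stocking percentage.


Formula: Stocking % = stocked plots / total plots * 100
Stocking = 45 / 123 * 100
Stocking = 0.3659 * 100 = 36.6%

36.6


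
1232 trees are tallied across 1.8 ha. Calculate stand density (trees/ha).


Formula: Stand Density = N_trees / Area_ha
Density = 1232 trees / 1.8 ha
Density = 684 trees/ha

684


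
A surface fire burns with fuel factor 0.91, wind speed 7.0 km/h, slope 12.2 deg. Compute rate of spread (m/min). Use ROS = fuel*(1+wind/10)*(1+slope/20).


Formula: ROS = fuel * (1 + wind/10) * (1 + slope/20)
Wind factor = 1 + 7.0/10 = 1.7
Slope factor = 1 + 12.2/20 = 1.61
ROS = 0.91 * 1.7 * 1.61 = 2.49 m/min

2.49


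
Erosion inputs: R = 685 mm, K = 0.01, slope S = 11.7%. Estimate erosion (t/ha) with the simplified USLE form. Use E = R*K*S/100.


Formula: E = R * K * S / 100  (simplified USLE)
R * K = 685 * 0.01 = 6.85
E = 6.85 * 11.7 / 100 = 0.8 t/ha

0.8


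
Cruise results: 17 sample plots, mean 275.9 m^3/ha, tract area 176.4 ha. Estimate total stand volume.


Formula: Total Volume = Mean Volume per ha * Total Area
Total Volume = 275.9 m^3/ha * 176.4 ha
Total Volume = 48669 m^3

48669


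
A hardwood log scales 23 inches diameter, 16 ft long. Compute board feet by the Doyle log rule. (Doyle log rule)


Doyle: BF = (D - 4)^2 * L / 16
Adjusted diameter = 23 - 4 = 19 in
(D-4)^2 = 19^2 = 361
BF = 361 * 16 / 16 = 361 BF

361


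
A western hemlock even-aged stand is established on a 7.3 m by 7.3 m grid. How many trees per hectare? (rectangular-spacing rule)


Formula: TPH = 10000 m^2/ha / (spacing_x * spacing_y)
Area per tree = 7.3 m * 7.3 m = 53.29 m^2
TPH = 10000 / 53.29 = 188 trees/ha

188


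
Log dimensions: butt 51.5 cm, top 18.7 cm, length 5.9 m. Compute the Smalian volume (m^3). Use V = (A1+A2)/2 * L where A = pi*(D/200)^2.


Smalian: V = (A1 + A2)/2 * L,  A = pi*(D/200)^2
A1 = pi*(51.5/200)^2 = 0.208307 m^2
A2 = pi*(18.7/200)^2 = 0.027465 m^2
V = (0.208307+0.027465)/2*5.9 = 0.6955 m^3

0.6955


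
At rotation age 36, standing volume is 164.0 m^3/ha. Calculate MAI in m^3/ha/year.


Formula: MAI = Total Volume / Stand Age
MAI = 164.0 m^3/ha / 36 years
MAI = 4.56 m^3/ha/year

4.56


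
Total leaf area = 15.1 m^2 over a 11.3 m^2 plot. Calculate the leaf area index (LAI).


Formula: LAI = total leaf area / ground area  (dimensionless)
LAI = 15.1 m^2 / 11.3 m^2
LAI = 1.34

1.34


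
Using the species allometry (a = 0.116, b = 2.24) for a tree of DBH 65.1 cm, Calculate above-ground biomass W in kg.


Formula: W = a * DBH^b  (allometric power law)
DBH^b = 65.1^2.24 = 11545.7305
W = 0.116 * 11545.7305 = 1339.3 kg

1339.3


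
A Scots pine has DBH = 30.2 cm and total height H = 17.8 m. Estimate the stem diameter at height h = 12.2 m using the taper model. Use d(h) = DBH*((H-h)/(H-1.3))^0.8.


Taper: d(h) = DBH * ((H - h) / (H - 1.3))^0.8
Numerator = H - h = 17.8 - 12.2 = 5.6 m
Denominator = H - 1.3 = 17.8 - 1.3 = 16.5 m
Ratio = 5.6 / 16.5 = 0.33939
d = 30.2 * 0.33939^0.8 = 12.7 cm

12.7
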